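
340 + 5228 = 5568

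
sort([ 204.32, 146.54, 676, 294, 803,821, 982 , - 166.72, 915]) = [ - 166.72, 146.54,  204.32 , 294, 676, 803, 821, 915, 982 ]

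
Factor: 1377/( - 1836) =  - 3/4 = - 2^( - 2)*3^1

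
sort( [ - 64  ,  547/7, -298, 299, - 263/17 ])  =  [-298 , - 64, - 263/17, 547/7, 299]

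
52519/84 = 625+19/84 = 625.23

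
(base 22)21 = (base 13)36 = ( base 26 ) 1J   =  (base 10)45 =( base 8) 55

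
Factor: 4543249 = 4543249^1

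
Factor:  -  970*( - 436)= 2^3 * 5^1*97^1*109^1 = 422920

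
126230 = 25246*5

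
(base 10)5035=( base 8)11653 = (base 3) 20220111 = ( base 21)B8G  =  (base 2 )1001110101011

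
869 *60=52140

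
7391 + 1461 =8852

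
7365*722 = 5317530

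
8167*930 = 7595310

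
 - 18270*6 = -109620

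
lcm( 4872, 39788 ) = 238728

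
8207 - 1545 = 6662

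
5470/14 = 390 + 5/7 = 390.71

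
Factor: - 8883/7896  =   - 9/8 = -2^(-3)*3^2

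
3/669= 1/223 = 0.00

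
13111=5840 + 7271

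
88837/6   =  88837/6 =14806.17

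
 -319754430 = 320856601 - 640611031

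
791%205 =176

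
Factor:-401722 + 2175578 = 1773856 = 2^5*7^1* 7919^1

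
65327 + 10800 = 76127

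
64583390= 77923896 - 13340506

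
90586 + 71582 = 162168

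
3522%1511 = 500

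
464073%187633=88807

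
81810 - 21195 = 60615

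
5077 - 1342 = 3735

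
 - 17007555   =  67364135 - 84371690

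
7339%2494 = 2351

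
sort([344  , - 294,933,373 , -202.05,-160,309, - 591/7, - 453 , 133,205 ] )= [- 453,- 294,  -  202.05, - 160,  -  591/7,133,  205,309,344, 373,933] 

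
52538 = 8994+43544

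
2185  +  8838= 11023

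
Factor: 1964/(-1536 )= - 491/384  =  -2^ (- 7)*3^ (- 1 )*491^1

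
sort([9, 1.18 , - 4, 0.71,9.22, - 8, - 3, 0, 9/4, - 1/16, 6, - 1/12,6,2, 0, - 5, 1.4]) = [ - 8, - 5,  -  4,-3 , - 1/12, - 1/16, 0, 0 , 0.71, 1.18,  1.4, 2, 9/4,6,  6, 9,9.22]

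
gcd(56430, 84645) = 28215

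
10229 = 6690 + 3539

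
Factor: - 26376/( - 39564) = 2^1*3^(-1 ) =2/3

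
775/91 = 775/91 = 8.52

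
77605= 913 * 85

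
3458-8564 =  - 5106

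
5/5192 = 5/5192=0.00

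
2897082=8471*342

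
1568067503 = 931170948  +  636896555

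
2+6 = 8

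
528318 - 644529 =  - 116211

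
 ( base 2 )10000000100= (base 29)16d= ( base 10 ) 1028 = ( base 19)2g2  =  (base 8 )2004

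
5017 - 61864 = -56847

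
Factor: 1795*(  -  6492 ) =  - 2^2*3^1 * 5^1*359^1 * 541^1 = -11653140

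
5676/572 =9+ 12/13= 9.92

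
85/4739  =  85/4739 = 0.02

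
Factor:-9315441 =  -3^2* 379^1*2731^1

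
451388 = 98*4606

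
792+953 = 1745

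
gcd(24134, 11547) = 1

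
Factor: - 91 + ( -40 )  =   - 131 = -  131^1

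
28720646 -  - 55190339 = 83910985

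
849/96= 8 + 27/32  =  8.84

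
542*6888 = 3733296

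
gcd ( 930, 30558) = 6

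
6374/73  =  87 + 23/73= 87.32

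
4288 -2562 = 1726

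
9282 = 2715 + 6567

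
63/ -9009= - 1/143 =- 0.01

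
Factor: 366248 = 2^3 * 17^1 * 2693^1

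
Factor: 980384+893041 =3^1 * 5^2*24979^1= 1873425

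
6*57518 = 345108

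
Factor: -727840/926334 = -2^4* 3^( - 2 )*5^1 * 53^( - 1)*971^( -1)*4549^1 = - 363920/463167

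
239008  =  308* 776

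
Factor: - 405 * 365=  - 147825  =  -3^4*5^2*73^1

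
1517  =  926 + 591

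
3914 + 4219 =8133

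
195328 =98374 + 96954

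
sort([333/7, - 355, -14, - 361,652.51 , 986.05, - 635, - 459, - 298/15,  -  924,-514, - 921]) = [-924 ,- 921, - 635,  -  514,  -  459, -361, - 355, - 298/15, - 14, 333/7,652.51, 986.05] 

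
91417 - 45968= 45449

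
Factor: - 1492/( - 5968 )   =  2^( - 2 ) = 1/4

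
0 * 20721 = 0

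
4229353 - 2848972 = 1380381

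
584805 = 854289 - 269484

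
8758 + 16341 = 25099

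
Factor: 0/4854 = 0 = 0^1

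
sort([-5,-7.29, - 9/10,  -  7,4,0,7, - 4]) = [ - 7.29, - 7,-5, -4, - 9/10,0, 4, 7 ]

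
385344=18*21408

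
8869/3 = 2956  +  1/3 = 2956.33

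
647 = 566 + 81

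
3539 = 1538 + 2001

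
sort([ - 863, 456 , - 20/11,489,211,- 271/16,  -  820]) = [-863,  -  820, - 271/16,-20/11,211,456,489]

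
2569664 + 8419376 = 10989040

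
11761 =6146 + 5615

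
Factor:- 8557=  - 43^1 *199^1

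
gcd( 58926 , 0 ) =58926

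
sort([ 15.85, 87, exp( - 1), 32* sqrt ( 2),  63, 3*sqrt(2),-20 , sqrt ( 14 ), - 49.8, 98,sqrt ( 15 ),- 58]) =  [ - 58, - 49.8, - 20,exp(-1),sqrt( 14),  sqrt( 15), 3*sqrt (2),15.85, 32* sqrt( 2),  63, 87,98]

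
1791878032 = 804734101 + 987143931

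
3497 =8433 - 4936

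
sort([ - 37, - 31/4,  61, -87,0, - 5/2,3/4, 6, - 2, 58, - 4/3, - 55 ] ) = [ - 87  , - 55, - 37, - 31/4, - 5/2, - 2, - 4/3,0 , 3/4,6, 58, 61] 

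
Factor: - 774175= - 5^2*173^1*179^1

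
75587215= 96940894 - 21353679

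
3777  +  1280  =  5057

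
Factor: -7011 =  - 3^2*19^1*41^1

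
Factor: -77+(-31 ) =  - 108=- 2^2*3^3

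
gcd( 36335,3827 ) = 43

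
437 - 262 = 175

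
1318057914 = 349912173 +968145741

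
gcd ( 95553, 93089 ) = 1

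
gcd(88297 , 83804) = 1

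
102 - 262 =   -  160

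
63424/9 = 63424/9 = 7047.11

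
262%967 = 262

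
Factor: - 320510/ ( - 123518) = 5^1 *151^(-1 )*409^( - 1 ) * 32051^1= 160255/61759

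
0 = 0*9245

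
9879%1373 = 268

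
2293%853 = 587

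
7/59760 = 7/59760 = 0.00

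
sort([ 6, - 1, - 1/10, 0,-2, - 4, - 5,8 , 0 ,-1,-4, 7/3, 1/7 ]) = [ - 5, - 4, -4, - 2,-1,-1,-1/10, 0,0, 1/7,7/3, 6, 8]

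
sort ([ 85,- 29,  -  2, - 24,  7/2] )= [ - 29,-24,  -  2,7/2,85]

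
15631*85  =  1328635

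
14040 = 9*1560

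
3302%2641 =661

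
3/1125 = 1/375=0.00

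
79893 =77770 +2123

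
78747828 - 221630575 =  - 142882747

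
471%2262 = 471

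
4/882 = 2/441 = 0.00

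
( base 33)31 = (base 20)50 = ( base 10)100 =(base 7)202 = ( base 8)144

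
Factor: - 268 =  - 2^2*67^1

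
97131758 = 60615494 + 36516264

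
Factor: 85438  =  2^1*42719^1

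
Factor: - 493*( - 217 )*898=2^1*7^1 * 17^1*29^1*31^1*449^1=96068938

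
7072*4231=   29921632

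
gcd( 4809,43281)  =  4809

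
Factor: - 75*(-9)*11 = 7425=3^3 * 5^2*11^1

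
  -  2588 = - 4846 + 2258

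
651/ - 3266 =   -  1 + 2615/3266 = -0.20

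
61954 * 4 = 247816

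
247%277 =247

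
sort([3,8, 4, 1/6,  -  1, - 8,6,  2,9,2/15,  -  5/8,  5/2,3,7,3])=[ - 8, - 1, - 5/8,2/15, 1/6, 2 , 5/2,3,  3 , 3, 4,6, 7,8,  9 ]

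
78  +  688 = 766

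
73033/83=879 + 76/83 = 879.92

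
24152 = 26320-2168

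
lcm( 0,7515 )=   0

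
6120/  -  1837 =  -4+1228/1837 = -3.33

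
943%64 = 47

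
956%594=362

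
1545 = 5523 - 3978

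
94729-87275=7454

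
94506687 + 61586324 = 156093011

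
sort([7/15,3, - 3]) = [ - 3,7/15, 3]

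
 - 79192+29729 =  - 49463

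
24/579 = 8/193 = 0.04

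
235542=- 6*( - 39257) 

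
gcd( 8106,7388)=2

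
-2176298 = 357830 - 2534128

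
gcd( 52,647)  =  1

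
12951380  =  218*59410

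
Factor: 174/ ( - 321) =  - 2^1*29^1*107^( - 1) = -  58/107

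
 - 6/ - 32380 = 3/16190 =0.00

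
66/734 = 33/367 = 0.09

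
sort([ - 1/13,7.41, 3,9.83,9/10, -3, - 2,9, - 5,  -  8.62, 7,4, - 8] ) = [  -  8.62,-8, - 5,-3, - 2, - 1/13, 9/10,  3,4,7, 7.41,9, 9.83]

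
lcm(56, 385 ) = 3080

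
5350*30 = 160500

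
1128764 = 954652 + 174112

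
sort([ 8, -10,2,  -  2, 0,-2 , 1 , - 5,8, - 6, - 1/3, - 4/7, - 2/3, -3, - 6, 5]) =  [-10, - 6, - 6,  -  5 , - 3,-2, -2, -2/3, - 4/7,- 1/3, 0,1,2, 5, 8, 8]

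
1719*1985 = 3412215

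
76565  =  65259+11306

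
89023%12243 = 3322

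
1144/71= 1144/71=16.11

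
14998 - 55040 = -40042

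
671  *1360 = 912560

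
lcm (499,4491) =4491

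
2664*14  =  37296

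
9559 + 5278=14837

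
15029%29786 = 15029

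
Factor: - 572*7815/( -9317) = 406380/847 = 2^2*3^1*5^1*7^( - 1)*11^( - 2)*13^1 * 521^1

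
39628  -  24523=15105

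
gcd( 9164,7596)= 4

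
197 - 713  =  -516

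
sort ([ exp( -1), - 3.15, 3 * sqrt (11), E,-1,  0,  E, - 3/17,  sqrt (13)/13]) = [-3.15, - 1, - 3/17, 0, sqrt(13 )/13,exp( - 1),  E, E, 3*sqrt(11)]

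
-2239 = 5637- 7876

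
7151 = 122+7029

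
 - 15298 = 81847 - 97145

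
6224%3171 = 3053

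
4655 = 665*7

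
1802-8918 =  -  7116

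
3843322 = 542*7091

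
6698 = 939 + 5759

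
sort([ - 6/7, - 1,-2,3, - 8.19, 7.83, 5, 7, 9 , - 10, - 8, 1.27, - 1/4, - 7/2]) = [- 10, - 8.19, - 8, - 7/2, - 2,-1, - 6/7, - 1/4,1.27,3,  5, 7, 7.83, 9]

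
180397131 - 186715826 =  - 6318695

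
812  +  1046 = 1858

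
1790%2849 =1790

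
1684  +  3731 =5415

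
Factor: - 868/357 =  - 124/51 = - 2^2 * 3^(-1)*17^(-1 ) * 31^1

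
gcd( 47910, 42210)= 30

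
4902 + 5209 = 10111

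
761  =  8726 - 7965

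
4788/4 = 1197=   1197.00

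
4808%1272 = 992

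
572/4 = 143 = 143.00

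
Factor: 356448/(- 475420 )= -2^3*3^1 * 5^( - 1 )*11^(-1)*47^1*79^1*2161^(-1) = - 89112/118855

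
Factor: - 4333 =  -7^1*619^1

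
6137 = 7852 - 1715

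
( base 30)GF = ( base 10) 495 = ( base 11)410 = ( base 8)757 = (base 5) 3440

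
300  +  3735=4035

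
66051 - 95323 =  - 29272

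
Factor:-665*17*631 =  - 5^1*7^1 * 17^1*19^1*631^1 = -  7133455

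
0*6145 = 0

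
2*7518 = 15036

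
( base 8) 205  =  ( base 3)11221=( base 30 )4D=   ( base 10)133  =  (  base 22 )61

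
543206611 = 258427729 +284778882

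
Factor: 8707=8707^1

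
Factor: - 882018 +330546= -551472=   -2^4*3^1*11489^1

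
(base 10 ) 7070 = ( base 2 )1101110011110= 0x1B9E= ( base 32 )6su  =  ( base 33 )6g8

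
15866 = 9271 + 6595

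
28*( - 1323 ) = -37044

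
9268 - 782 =8486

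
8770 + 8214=16984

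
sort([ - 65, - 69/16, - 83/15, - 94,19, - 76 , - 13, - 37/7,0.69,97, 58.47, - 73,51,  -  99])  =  [-99, - 94,-76, - 73, - 65 , - 13,-83/15, - 37/7, - 69/16, 0.69 , 19, 51 , 58.47,97 ]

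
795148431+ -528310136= 266838295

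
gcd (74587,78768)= 1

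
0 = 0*924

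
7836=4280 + 3556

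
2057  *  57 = 117249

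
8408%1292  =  656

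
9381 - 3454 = 5927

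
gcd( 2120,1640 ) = 40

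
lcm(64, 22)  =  704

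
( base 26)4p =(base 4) 2001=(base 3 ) 11210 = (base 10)129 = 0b10000001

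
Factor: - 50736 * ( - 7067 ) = 2^4*3^1*7^1*37^1*151^1*191^1 = 358551312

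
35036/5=7007 + 1/5 = 7007.20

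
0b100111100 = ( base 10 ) 316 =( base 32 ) 9S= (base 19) gc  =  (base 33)9j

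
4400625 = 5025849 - 625224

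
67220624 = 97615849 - 30395225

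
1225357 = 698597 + 526760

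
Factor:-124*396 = - 2^4*3^2*11^1*31^1 =- 49104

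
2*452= 904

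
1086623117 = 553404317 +533218800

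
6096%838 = 230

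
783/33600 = 261/11200 = 0.02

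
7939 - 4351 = 3588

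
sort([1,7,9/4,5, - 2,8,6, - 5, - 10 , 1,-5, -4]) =[ - 10, - 5, - 5, - 4, - 2,1,1,9/4,5,6 , 7 , 8 ]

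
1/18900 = 1/18900 = 0.00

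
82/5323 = 82/5323 = 0.02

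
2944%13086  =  2944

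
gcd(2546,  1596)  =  38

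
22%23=22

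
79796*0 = 0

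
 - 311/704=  - 1+393/704 =-0.44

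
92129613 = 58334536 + 33795077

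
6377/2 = 3188 + 1/2 =3188.50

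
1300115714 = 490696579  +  809419135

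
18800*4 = 75200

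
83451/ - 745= - 113+734/745 = - 112.01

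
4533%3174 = 1359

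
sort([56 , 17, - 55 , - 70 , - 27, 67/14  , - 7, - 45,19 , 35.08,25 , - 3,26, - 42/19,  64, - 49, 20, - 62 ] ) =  [ - 70, - 62,- 55, - 49, - 45,-27,-7, - 3, - 42/19, 67/14,17 , 19,20, 25,26, 35.08,56,64 ] 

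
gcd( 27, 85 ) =1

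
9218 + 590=9808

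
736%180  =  16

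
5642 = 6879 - 1237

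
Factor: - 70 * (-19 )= 1330 =2^1*5^1*7^1*19^1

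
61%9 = 7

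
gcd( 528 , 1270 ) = 2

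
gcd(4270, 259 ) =7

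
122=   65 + 57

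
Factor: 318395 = 5^1  *  7^1*11^1 *827^1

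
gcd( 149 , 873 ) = 1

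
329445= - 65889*(- 5)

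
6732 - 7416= - 684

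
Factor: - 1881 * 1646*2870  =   - 8885881620 = - 2^2*3^2*5^1 * 7^1*11^1*19^1*41^1*823^1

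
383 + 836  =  1219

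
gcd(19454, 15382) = 2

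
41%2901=41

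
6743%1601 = 339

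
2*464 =928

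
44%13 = 5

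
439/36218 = 439/36218= 0.01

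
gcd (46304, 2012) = 4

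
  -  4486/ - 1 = 4486/1 = 4486.00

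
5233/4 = 5233/4=1308.25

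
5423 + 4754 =10177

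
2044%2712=2044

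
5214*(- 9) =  - 46926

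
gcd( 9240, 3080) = 3080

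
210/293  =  210/293 = 0.72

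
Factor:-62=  - 2^1*31^1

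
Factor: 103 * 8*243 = 200232 = 2^3*3^5  *103^1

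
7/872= 7/872 = 0.01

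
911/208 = 4 + 79/208 = 4.38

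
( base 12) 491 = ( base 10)685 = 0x2ad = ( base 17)265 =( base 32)ld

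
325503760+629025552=954529312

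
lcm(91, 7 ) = 91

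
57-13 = 44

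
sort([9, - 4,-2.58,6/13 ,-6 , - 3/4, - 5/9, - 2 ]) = [ - 6 , - 4,-2.58, - 2, - 3/4,  -  5/9,6/13,9]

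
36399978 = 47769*762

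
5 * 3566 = 17830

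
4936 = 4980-44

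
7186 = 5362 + 1824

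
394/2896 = 197/1448 = 0.14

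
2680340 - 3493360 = - 813020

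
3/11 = 3/11 = 0.27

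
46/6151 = 46/6151 = 0.01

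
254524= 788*323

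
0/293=0 = 0.00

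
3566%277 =242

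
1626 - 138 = 1488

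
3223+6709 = 9932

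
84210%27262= 2424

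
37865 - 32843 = 5022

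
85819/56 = 85819/56 = 1532.48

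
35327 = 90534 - 55207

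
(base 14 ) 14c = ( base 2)100001000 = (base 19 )DH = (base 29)93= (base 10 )264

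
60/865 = 12/173 =0.07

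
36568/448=653/8 = 81.62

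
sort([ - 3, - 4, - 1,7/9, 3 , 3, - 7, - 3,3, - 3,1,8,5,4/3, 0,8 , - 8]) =[ - 8,-7, - 4, -3,-3, - 3, - 1,0, 7/9, 1 , 4/3,  3,3,  3,5,8 , 8]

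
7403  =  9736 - 2333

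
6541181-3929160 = 2612021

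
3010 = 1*3010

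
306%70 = 26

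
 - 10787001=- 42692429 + 31905428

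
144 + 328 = 472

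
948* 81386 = 77153928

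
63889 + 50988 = 114877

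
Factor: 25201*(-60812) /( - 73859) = 1532523212/73859 = 2^2*11^1*23^1*29^1*79^1*661^1*73859^(-1) 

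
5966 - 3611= 2355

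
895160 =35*25576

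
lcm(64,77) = 4928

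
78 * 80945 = 6313710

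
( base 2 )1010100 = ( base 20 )44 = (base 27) 33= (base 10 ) 84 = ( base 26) 36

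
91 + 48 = 139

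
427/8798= 427/8798 =0.05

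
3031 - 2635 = 396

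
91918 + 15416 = 107334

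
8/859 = 8/859 = 0.01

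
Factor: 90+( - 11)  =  79  =  79^1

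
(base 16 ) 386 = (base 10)902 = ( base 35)pr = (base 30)102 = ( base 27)16B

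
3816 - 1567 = 2249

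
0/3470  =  0 = 0.00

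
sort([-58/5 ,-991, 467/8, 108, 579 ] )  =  [ -991 , - 58/5, 467/8,108,  579 ]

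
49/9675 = 49/9675= 0.01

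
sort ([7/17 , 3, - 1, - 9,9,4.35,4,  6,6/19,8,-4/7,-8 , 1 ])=[ -9,  -  8, - 1, - 4/7, 6/19 , 7/17,1,3,4,4.35 , 6,8 , 9]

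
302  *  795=240090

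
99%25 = 24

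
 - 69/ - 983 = 69/983 = 0.07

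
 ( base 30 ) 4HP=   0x1027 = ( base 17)E54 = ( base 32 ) 417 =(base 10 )4135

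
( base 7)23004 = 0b1011011001011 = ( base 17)1334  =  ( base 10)5835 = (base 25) 98a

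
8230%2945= 2340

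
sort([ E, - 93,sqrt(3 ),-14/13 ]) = [-93,-14/13,  sqrt( 3),E] 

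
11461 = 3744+7717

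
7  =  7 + 0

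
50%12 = 2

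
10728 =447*24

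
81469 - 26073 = 55396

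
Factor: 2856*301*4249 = 2^3*3^1*7^3*17^1 * 43^1*607^1 = 3652678344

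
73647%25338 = 22971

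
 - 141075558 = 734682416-875757974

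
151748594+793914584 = 945663178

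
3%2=1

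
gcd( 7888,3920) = 16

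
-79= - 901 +822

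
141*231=32571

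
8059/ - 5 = -1612 + 1/5=   - 1611.80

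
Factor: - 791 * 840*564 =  - 374744160= - 2^5*3^2 * 5^1*7^2*47^1*113^1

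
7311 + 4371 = 11682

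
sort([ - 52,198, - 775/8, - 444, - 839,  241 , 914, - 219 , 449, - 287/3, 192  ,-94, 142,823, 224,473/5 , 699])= [ - 839, - 444, - 219, - 775/8,-287/3, - 94, - 52,473/5, 142, 192, 198, 224, 241,449, 699, 823, 914] 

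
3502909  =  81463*43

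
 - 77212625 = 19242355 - 96454980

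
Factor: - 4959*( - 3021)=3^3*19^2*29^1 * 53^1 = 14981139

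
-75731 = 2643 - 78374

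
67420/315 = 13484/63  =  214.03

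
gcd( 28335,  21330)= 15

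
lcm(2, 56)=56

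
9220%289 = 261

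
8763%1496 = 1283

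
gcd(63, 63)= 63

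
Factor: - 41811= - 3^1 * 7^1*11^1 * 181^1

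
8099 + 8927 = 17026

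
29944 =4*7486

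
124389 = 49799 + 74590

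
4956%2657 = 2299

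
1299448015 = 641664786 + 657783229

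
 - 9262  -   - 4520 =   -  4742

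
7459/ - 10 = - 746+1/10 =- 745.90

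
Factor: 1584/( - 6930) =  - 8/35 = - 2^3*5^(-1 )*7^( - 1 )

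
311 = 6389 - 6078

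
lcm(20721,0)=0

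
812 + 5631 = 6443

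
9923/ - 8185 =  - 2 + 6447/8185=- 1.21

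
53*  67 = 3551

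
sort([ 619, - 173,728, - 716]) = [ - 716, - 173, 619,728 ]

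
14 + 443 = 457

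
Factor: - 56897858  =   - 2^1*43^1*661603^1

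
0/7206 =0 = 0.00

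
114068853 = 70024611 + 44044242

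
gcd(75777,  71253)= 1131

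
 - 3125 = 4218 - 7343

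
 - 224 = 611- 835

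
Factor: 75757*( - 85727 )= - 6494420339 =- 11^1*59^1*71^1*97^1*1453^1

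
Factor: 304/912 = 1/3 = 3^( - 1) 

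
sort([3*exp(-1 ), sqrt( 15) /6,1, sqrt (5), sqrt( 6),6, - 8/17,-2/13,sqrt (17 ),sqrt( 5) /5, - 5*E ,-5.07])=[ - 5*E, - 5.07,-8/17, -2/13, sqrt(5) /5,  sqrt( 15)/6, 1,3* exp(-1 ), sqrt ( 5),sqrt( 6),sqrt (17) , 6 ]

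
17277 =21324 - 4047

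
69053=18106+50947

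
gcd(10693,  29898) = 1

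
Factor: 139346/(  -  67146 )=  - 193/93= - 3^(-1) * 31^( - 1 )*193^1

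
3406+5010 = 8416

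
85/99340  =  17/19868 = 0.00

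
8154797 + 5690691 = 13845488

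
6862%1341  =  157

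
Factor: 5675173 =7^1*107^1*7577^1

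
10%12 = 10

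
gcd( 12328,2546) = 134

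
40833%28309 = 12524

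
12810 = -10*( -1281)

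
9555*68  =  649740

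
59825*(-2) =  - 119650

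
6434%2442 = 1550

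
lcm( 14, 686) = 686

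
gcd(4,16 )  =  4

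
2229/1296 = 1+311/432 =1.72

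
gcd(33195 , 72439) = 1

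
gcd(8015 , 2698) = 1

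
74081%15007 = 14053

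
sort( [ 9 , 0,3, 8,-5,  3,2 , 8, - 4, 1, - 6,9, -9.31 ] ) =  [  -  9.31 ,-6, - 5,-4,0,1,2,3,3,8, 8,9,9]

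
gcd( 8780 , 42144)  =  1756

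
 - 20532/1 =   -  20532 = - 20532.00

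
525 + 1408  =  1933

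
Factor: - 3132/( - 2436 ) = 9/7 = 3^2*7^(  -  1 ) 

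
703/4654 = 703/4654 = 0.15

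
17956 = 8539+9417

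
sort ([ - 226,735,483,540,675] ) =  [  -  226,483,540, 675,735 ]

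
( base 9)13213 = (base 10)8922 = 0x22da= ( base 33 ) 86C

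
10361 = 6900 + 3461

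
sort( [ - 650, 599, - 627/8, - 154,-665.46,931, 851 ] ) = [-665.46, - 650, - 154, - 627/8, 599, 851, 931 ]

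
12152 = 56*217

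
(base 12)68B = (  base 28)16j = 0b1111001011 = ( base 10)971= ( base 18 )2hh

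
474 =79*6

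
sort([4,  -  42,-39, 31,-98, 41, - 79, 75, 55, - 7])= [ -98,  -  79, - 42,-39, - 7, 4,31, 41, 55, 75] 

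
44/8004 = 11/2001 = 0.01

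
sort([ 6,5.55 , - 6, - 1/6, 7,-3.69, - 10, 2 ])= [ - 10,- 6,-3.69, - 1/6,2, 5.55 , 6, 7 ]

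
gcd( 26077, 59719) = 89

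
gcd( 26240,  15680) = 320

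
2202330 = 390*5647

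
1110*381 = 422910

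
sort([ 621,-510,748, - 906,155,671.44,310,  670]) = [ - 906,  -  510,155 , 310,621, 670, 671.44,748 ]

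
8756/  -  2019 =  - 8756/2019 = - 4.34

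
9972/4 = 2493  =  2493.00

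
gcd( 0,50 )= 50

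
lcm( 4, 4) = 4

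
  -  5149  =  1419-6568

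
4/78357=4/78357= 0.00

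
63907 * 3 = 191721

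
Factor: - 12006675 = -3^2*5^2 * 17^1 * 43^1 * 73^1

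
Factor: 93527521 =241^1*388081^1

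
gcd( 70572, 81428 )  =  4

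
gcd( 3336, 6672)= 3336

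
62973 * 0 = 0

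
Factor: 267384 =2^3*3^1*13^1*857^1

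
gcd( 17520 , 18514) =2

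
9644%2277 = 536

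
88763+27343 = 116106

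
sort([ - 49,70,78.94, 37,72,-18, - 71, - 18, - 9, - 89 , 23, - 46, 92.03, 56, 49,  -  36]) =[ - 89, - 71, - 49 , - 46, - 36,  -  18, - 18, - 9, 23,  37, 49, 56,70, 72,78.94,92.03]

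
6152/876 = 7  +  5/219 = 7.02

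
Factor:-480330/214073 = - 2^1 * 3^4*5^1*19^(-2 ) = - 810/361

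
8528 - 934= 7594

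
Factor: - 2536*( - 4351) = 2^3*19^1*229^1*317^1  =  11034136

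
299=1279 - 980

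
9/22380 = 3/7460=0.00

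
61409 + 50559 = 111968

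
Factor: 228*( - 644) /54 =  - 2^3*3^( - 2)* 7^1*19^1*23^1 = - 24472/9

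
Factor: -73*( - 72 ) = 2^3*3^2  *73^1 = 5256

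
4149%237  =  120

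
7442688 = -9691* ( - 768)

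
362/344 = 181/172=1.05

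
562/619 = 562/619 = 0.91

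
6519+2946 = 9465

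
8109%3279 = 1551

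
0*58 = 0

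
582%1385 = 582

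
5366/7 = 766 + 4/7 = 766.57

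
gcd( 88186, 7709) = 1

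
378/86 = 189/43 = 4.40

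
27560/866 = 31 + 357/433 = 31.82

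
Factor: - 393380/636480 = - 2^( - 4)*3^( - 2 )*89^1= -89/144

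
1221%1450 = 1221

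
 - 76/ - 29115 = 76/29115 = 0.00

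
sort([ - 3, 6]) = [  -  3, 6] 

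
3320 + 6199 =9519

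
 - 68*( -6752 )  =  459136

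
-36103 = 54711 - 90814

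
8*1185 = 9480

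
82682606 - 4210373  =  78472233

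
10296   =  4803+5493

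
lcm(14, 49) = 98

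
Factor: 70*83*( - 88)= - 2^4 * 5^1 * 7^1  *  11^1 * 83^1 = - 511280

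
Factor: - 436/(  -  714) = 2^1*3^( - 1 )*7^(-1)*17^(-1)*109^1 = 218/357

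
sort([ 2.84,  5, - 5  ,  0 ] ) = [ - 5, 0,2.84,5 ] 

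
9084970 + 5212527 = 14297497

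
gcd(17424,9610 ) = 2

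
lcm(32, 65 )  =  2080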